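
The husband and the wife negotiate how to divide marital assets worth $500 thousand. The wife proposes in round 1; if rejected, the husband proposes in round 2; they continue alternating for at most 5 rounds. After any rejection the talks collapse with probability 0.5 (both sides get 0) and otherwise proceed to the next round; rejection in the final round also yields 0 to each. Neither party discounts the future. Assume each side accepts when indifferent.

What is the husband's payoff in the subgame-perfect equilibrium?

156.25

By backward induction:
Round 5 (the wife proposes): rejection yields 0 for the husband; the wife offers 0 and keeps 500.
Round 4 (the husband proposes): rejecting gives the wife an expected 0.5 × 500 = 250; the husband offers that and keeps 250.
Round 3 (the wife proposes): rejecting gives the husband an expected 0.5 × 250 = 125; the wife offers that and keeps 375.
Round 2 (the husband proposes): rejecting gives the wife an expected 0.5 × 375 = 187.5; the husband offers that and keeps 312.5.
Round 1 (the wife proposes): rejecting gives the husband an expected 0.5 × 312.5 = 156.25. The wife offers 156.25 and keeps 500 − 156.25 = 343.75.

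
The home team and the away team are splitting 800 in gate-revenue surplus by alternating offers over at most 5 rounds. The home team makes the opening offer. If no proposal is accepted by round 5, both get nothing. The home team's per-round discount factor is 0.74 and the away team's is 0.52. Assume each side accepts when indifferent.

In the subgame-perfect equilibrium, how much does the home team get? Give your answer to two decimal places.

650.22

Work backward from the last round.
Round 5 (the home team proposes): the away team will accept anything ≥ 0, so the home team offers 0 and keeps 800.
Round 4 (the away team proposes): the home team can get 800 next round, worth 0.74 × 800 = 592 now, so the away team offers 592, keeping 208.
Round 3 (the home team proposes): the away team can get 208 next round, worth 0.52 × 208 = 108.16 now. The home team offers 108.16 and keeps 800 − 108.16 = 691.84.
Round 2 (the away team proposes): the home team can get 691.84 next round, worth 0.74 × 691.84 = 511.9616 now; the away team offers that and keeps 288.0384.
Round 1 (the home team proposes): the away team can get 288.0384 next round, worth 0.52 × 288.0384 = 149.779968 now, so the home team offers 149.779968, keeping 650.220032.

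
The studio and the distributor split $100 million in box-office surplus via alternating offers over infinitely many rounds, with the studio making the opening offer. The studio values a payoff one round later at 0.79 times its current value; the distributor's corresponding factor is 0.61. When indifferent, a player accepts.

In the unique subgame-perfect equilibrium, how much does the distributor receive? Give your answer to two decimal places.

When the studio proposes, the distributor accepts any offer worth at least 0.61 times what the distributor would get by proposing next round; and vice versa.
This gives x = 100 − 0.61y and y = 100 − 0.79x, where x and y are each side's share when it proposes.
Hence (1 − 0.61·0.79)x = 100(1 − 0.61), i.e. 0.5181·x = 39.
x ≈ 75.2750; the distributor's share is 100 − x ≈ 24.7250.

24.72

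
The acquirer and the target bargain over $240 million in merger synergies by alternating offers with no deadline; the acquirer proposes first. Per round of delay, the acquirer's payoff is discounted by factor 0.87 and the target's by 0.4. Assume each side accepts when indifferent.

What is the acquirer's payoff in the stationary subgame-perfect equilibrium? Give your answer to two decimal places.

220.86

Let x be the acquirer's share when the acquirer proposes and y be the target's share when the target proposes.
The target accepts iff offered ≥ 0.4·y, so x = 240 − 0.4y. Symmetrically y = 240 − 0.87x.
Substituting: x = 240 − 0.4(240 − 0.87x), giving x(1 − 0.87·0.4) = 240(1 − 0.4).
So x = 240 × 0.6 / 0.652 ≈ 220.8589, and the target receives 240 − x ≈ 19.1411.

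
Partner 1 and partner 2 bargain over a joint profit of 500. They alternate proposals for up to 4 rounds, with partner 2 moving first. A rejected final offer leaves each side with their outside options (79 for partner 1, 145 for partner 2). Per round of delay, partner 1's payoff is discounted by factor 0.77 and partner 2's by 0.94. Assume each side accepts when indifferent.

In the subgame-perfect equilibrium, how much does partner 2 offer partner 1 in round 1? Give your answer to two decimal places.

220.95

Solve by backward induction from round 4.
Round 4 (partner 1 proposes): partner 2 gets 145 if talks fail, so partner 1 offers 145 and keeps 355.
Round 3 (partner 2 proposes): partner 1 can get 355 next round, worth 0.77 × 355 = 273.35 now; partner 2 offers that and keeps 226.65.
Round 2 (partner 1 proposes): partner 2 can get 226.65 next round, worth 0.94 × 226.65 = 213.051 now. Partner 1 offers 213.051 and keeps 500 − 213.051 = 286.949.
Round 1 (partner 2 proposes): partner 1 can get 286.949 next round, worth 0.77 × 286.949 = 220.95073 now; partner 2 offers that and keeps 279.04927.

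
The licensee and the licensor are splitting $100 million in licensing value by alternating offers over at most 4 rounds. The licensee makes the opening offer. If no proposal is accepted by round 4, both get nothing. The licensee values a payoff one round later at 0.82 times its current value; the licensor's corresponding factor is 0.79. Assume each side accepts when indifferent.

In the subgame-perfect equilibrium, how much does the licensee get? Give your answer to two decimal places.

Round 4 (the licensor proposes): rejection yields 0 for the licensee; the licensor offers 0 and keeps 100.
Round 3 (the licensee proposes): the licensor can get 100 next round, worth 0.79 × 100 = 79 now; the licensee offers that and keeps 21.
Round 2 (the licensor proposes): the licensee can get 21 next round, worth 0.82 × 21 = 17.22 now, so the licensor offers 17.22, keeping 82.78.
Round 1 (the licensee proposes): the licensor can get 82.78 next round, worth 0.79 × 82.78 = 65.3962 now, so the licensee offers 65.3962, keeping 34.6038.

34.60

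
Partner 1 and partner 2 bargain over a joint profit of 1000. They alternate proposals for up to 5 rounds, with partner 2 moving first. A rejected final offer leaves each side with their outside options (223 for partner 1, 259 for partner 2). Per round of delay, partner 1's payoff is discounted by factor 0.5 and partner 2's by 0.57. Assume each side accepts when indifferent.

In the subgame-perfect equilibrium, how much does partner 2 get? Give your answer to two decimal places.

705.61

By backward induction:
Round 5 (partner 2 proposes): partner 1 gets 223 if talks fail, so partner 2 offers 223 and keeps 777.
Round 4 (partner 1 proposes): partner 2 can get 777 next round, worth 0.57 × 777 = 442.89 now; partner 1 offers that and keeps 557.11.
Round 3 (partner 2 proposes): partner 1 can get 557.11 next round, worth 0.5 × 557.11 = 278.555 now, so partner 2 offers 278.555, keeping 721.445.
Round 2 (partner 1 proposes): partner 2 can get 721.445 next round, worth 0.57 × 721.445 = 411.22365 now; partner 1 offers that and keeps 588.77635.
Round 1 (partner 2 proposes): partner 1 can get 588.77635 next round, worth 0.5 × 588.77635 = 294.388175 now. Partner 2 offers 294.388175 and keeps 1000 − 294.388175 = 705.611825.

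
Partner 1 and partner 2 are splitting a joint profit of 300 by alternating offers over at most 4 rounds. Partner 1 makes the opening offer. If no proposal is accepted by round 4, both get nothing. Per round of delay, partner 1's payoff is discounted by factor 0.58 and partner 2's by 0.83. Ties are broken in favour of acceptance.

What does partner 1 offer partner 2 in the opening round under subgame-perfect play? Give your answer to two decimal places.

Round 4 (partner 2 proposes): partner 1 will accept anything ≥ 0, so partner 2 offers 0 and keeps 300.
Round 3 (partner 1 proposes): partner 2 can get 300 next round, worth 0.83 × 300 = 249 now, so partner 1 offers 249, keeping 51.
Round 2 (partner 2 proposes): partner 1 can get 51 next round, worth 0.58 × 51 = 29.58 now. Partner 2 offers 29.58 and keeps 300 − 29.58 = 270.42.
Round 1 (partner 1 proposes): partner 2 can get 270.42 next round, worth 0.83 × 270.42 = 224.4486 now; partner 1 offers that and keeps 75.5514.

224.45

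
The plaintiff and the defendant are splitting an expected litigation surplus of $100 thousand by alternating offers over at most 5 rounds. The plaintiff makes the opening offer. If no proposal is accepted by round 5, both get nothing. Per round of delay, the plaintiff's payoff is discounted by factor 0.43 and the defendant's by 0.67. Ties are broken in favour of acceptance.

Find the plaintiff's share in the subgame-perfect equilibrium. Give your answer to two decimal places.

Work backward from the last round.
Round 5 (the plaintiff proposes): rejection yields 0 for the defendant; the plaintiff offers 0 and keeps 100.
Round 4 (the defendant proposes): the plaintiff can get 100 next round, worth 0.43 × 100 = 43 now. The defendant offers 43 and keeps 100 − 43 = 57.
Round 3 (the plaintiff proposes): the defendant can get 57 next round, worth 0.67 × 57 = 38.19 now; the plaintiff offers that and keeps 61.81.
Round 2 (the defendant proposes): the plaintiff can get 61.81 next round, worth 0.43 × 61.81 = 26.5783 now; the defendant offers that and keeps 73.4217.
Round 1 (the plaintiff proposes): the defendant can get 73.4217 next round, worth 0.67 × 73.4217 = 49.192539 now; the plaintiff offers that and keeps 50.807461.

50.81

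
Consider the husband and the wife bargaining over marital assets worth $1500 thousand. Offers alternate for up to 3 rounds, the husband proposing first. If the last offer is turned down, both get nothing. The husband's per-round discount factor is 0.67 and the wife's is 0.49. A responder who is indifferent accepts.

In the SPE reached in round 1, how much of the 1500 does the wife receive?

242.55

Round 3 (the husband proposes): rejection yields 0 for the wife; the husband offers 0 and keeps 1500.
Round 2 (the wife proposes): the husband can get 1500 next round, worth 0.67 × 1500 = 1005 now; the wife offers that and keeps 495.
Round 1 (the husband proposes): the wife can get 495 next round, worth 0.49 × 495 = 242.55 now; the husband offers that and keeps 1257.45.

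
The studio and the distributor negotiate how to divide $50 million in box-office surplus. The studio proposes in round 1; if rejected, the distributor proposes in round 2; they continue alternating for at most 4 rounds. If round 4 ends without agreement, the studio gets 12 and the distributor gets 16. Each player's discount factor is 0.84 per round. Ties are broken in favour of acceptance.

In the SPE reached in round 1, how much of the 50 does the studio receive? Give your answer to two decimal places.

Round 4 (the distributor proposes): the studio gets 12 if talks fail, so the distributor offers 12 and keeps 38.
Round 3 (the studio proposes): the distributor can get 38 next round, worth 0.84 × 38 = 31.92 now; the studio offers that and keeps 18.08.
Round 2 (the distributor proposes): the studio can get 18.08 next round, worth 0.84 × 18.08 = 15.1872 now. The distributor offers 15.1872 and keeps 50 − 15.1872 = 34.8128.
Round 1 (the studio proposes): the distributor can get 34.8128 next round, worth 0.84 × 34.8128 = 29.242752 now, so the studio offers 29.242752, keeping 20.757248.

20.76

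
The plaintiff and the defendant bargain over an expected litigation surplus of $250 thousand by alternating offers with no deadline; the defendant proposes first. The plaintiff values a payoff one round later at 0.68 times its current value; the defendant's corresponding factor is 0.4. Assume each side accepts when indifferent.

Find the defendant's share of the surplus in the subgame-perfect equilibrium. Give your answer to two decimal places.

When the defendant proposes, the plaintiff accepts any offer worth at least 0.68 times what the plaintiff would get by proposing next round; and vice versa.
This gives x = 250 − 0.68y and y = 250 − 0.4x, where x and y are each side's share when it proposes.
Hence (1 − 0.68·0.4)x = 250(1 − 0.68), i.e. 0.728·x = 80.
x ≈ 109.8901; the plaintiff's share is 250 − x ≈ 140.1099.

109.89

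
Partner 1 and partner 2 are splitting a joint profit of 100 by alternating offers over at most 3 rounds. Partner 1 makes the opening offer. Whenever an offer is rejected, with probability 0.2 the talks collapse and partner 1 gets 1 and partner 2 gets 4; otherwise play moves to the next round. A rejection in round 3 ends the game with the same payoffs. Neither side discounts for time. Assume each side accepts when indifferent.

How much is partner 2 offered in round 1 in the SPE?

By backward induction:
Round 3 (partner 1 proposes): partner 2 gets 4 if talks fail, so partner 1 offers 4 and keeps 96.
Round 2 (partner 2 proposes): rejecting gives partner 1 an expected 0.8 × 96 + 0.2 × 1 = 77, so partner 2 offers 77, keeping 23.
Round 1 (partner 1 proposes): rejecting gives partner 2 an expected 0.8 × 23 + 0.2 × 4 = 19.2, so partner 1 offers 19.2, keeping 80.8.

19.2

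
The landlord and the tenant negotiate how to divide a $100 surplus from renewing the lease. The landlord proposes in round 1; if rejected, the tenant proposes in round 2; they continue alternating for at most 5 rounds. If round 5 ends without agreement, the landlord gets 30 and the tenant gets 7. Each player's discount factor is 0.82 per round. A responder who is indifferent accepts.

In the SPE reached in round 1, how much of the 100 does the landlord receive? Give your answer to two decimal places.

Round 5 (the landlord proposes): the tenant gets 7 if talks fail, so the landlord offers 7 and keeps 93.
Round 4 (the tenant proposes): the landlord can get 93 next round, worth 0.82 × 93 = 76.26 now, so the tenant offers 76.26, keeping 23.74.
Round 3 (the landlord proposes): the tenant can get 23.74 next round, worth 0.82 × 23.74 = 19.4668 now. The landlord offers 19.4668 and keeps 100 − 19.4668 = 80.5332.
Round 2 (the tenant proposes): the landlord can get 80.5332 next round, worth 0.82 × 80.5332 = 66.037224 now, so the tenant offers 66.037224, keeping 33.962776.
Round 1 (the landlord proposes): the tenant can get 33.962776 next round, worth 0.82 × 33.962776 = 27.84947632 now; the landlord offers that and keeps 72.15052368.

72.15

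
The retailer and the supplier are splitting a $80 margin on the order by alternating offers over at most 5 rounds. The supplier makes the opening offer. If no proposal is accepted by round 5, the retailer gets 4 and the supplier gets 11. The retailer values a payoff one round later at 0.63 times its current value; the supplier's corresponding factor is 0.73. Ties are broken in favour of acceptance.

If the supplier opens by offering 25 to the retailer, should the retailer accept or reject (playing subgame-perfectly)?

Accept

Round 5 (the supplier proposes): the retailer gets 4 if talks fail, so the supplier offers 4 and keeps 76.
Round 4 (the retailer proposes): the supplier can get 76 next round, worth 0.73 × 76 = 55.48 now; the retailer offers that and keeps 24.52.
Round 3 (the supplier proposes): the retailer can get 24.52 next round, worth 0.63 × 24.52 = 15.4476 now. The supplier offers 15.4476 and keeps 80 − 15.4476 = 64.5524.
Round 2 (the retailer proposes): the supplier can get 64.5524 next round, worth 0.73 × 64.5524 = 47.123252 now; the retailer offers that and keeps 32.876748.
So by rejecting in round 1, the retailer gets 32.876748 next round, worth 0.63 × 32.876748 = 20.71235124 now.
Offer 25 ≥ 20.71235124, so the retailer accepts.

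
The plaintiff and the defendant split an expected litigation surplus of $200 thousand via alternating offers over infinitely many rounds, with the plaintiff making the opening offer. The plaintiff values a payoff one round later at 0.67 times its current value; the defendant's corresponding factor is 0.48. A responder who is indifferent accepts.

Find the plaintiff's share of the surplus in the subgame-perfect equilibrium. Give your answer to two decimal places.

In a stationary SPE each proposer offers the other exactly their discounted continuation value.
If the plaintiff keeps x when proposing and the defendant keeps y when proposing, then x = 200 − 0.48y and y = 200 − 0.67x.
Solving: x = 200(1 − 0.48) / (1 − 0.67·0.48) = 104 / 0.6784 ≈ 153.3019.
The defendant gets 200 − 153.3019 ≈ 46.6981.

153.30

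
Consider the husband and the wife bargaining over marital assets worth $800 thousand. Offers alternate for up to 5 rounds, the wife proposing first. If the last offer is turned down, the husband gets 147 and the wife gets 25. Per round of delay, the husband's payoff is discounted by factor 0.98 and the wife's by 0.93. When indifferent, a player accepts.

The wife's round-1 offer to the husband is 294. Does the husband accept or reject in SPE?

Work out the husband's continuation value if the offer is rejected.
Round 5 (the wife proposes): the husband gets 147 if talks fail, so the wife offers 147 and keeps 653.
Round 4 (the husband proposes): the wife can get 653 next round, worth 0.93 × 653 = 607.29 now, so the husband offers 607.29, keeping 192.71.
Round 3 (the wife proposes): the husband can get 192.71 next round, worth 0.98 × 192.71 = 188.8558 now. The wife offers 188.8558 and keeps 800 − 188.8558 = 611.1442.
Round 2 (the husband proposes): the wife can get 611.1442 next round, worth 0.93 × 611.1442 = 568.364106 now. The husband offers 568.364106 and keeps 800 − 568.364106 = 231.635894.
So by rejecting in round 1, the husband gets 231.635894 next round, worth 0.98 × 231.635894 = 227.00317612 now.
Offer 294 ≥ 227.00317612, so the husband accepts.

Accept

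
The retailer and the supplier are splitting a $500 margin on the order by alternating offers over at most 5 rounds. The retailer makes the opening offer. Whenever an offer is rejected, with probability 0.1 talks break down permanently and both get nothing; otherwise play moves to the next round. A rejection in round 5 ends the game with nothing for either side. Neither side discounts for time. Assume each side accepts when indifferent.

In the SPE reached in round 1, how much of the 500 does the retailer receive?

418.55

Round 5 (the retailer proposes): the supplier will accept anything ≥ 0, so the retailer offers 0 and keeps 500.
Round 4 (the supplier proposes): rejecting gives the retailer an expected 0.9 × 500 = 450, so the supplier offers 450, keeping 50.
Round 3 (the retailer proposes): rejecting gives the supplier an expected 0.9 × 50 = 45. The retailer offers 45 and keeps 500 − 45 = 455.
Round 2 (the supplier proposes): rejecting gives the retailer an expected 0.9 × 455 = 409.5. The supplier offers 409.5 and keeps 500 − 409.5 = 90.5.
Round 1 (the retailer proposes): rejecting gives the supplier an expected 0.9 × 90.5 = 81.45, so the retailer offers 81.45, keeping 418.55.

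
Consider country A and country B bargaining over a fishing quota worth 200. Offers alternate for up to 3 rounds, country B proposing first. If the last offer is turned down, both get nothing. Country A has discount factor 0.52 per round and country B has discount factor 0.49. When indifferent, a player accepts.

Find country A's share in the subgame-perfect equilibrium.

53.04

Work backward from the last round.
Round 3 (country B proposes): country A will accept anything ≥ 0, so country B offers 0 and keeps 200.
Round 2 (country A proposes): country B can get 200 next round, worth 0.49 × 200 = 98 now, so country A offers 98, keeping 102.
Round 1 (country B proposes): country A can get 102 next round, worth 0.52 × 102 = 53.04 now, so country B offers 53.04, keeping 146.96.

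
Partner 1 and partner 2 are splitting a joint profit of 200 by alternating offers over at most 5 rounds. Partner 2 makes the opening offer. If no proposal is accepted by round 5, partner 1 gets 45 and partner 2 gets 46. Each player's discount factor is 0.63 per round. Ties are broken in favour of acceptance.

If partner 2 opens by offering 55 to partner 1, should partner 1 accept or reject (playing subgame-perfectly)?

Work out partner 1's continuation value if the offer is rejected.
Round 5 (partner 2 proposes): partner 1 gets 45 if talks fail, so partner 2 offers 45 and keeps 155.
Round 4 (partner 1 proposes): partner 2 can get 155 next round, worth 0.63 × 155 = 97.65 now, so partner 1 offers 97.65, keeping 102.35.
Round 3 (partner 2 proposes): partner 1 can get 102.35 next round, worth 0.63 × 102.35 = 64.4805 now, so partner 2 offers 64.4805, keeping 135.5195.
Round 2 (partner 1 proposes): partner 2 can get 135.5195 next round, worth 0.63 × 135.5195 = 85.377285 now, so partner 1 offers 85.377285, keeping 114.622715.
So by rejecting in round 1, partner 1 gets 114.622715 next round, worth 0.63 × 114.622715 = 72.21231045 now.
Offer 55 < 72.21231045, so partner 1 rejects.

Reject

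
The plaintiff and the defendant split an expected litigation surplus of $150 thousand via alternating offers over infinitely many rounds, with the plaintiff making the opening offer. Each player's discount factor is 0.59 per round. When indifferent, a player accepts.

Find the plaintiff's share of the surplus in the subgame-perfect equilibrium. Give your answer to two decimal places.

94.34

When the plaintiff proposes, the defendant accepts any offer worth at least 0.59 times what the defendant would get by proposing next round; and vice versa.
This gives x = 150 − 0.59y and y = 150 − 0.59x, where x and y are each side's share when it proposes.
Hence (1 − 0.59·0.59)x = 150(1 − 0.59), i.e. 0.6519·x = 61.5.
x ≈ 94.3396; the defendant's share is 150 − x ≈ 55.6604.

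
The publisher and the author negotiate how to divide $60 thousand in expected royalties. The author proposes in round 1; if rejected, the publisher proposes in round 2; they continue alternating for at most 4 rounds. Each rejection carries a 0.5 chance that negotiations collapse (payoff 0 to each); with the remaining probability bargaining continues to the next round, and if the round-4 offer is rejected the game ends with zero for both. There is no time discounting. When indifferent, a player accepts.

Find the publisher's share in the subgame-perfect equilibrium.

Round 4 (the publisher proposes): the author will accept anything ≥ 0, so the publisher offers 0 and keeps 60.
Round 3 (the author proposes): rejecting gives the publisher an expected 0.5 × 60 = 30, so the author offers 30, keeping 30.
Round 2 (the publisher proposes): rejecting gives the author an expected 0.5 × 30 = 15; the publisher offers that and keeps 45.
Round 1 (the author proposes): rejecting gives the publisher an expected 0.5 × 45 = 22.5; the author offers that and keeps 37.5.

22.5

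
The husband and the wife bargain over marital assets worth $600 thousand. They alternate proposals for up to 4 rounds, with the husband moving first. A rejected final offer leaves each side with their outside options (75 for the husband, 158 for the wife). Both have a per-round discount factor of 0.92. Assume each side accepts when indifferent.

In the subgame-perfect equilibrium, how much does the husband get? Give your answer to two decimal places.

147.03

Solve by backward induction from round 4.
Round 4 (the wife proposes): the husband gets 75 if talks fail, so the wife offers 75 and keeps 525.
Round 3 (the husband proposes): the wife can get 525 next round, worth 0.92 × 525 = 483 now, so the husband offers 483, keeping 117.
Round 2 (the wife proposes): the husband can get 117 next round, worth 0.92 × 117 = 107.64 now. The wife offers 107.64 and keeps 600 − 107.64 = 492.36.
Round 1 (the husband proposes): the wife can get 492.36 next round, worth 0.92 × 492.36 = 452.9712 now; the husband offers that and keeps 147.0288.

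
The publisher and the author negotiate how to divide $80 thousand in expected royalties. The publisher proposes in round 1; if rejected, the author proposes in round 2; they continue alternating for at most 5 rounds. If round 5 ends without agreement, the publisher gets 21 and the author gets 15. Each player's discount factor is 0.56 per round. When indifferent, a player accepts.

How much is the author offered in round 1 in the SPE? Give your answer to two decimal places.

27.37

By backward induction:
Round 5 (the publisher proposes): the author gets 15 if talks fail, so the publisher offers 15 and keeps 65.
Round 4 (the author proposes): the publisher can get 65 next round, worth 0.56 × 65 = 36.4 now, so the author offers 36.4, keeping 43.6.
Round 3 (the publisher proposes): the author can get 43.6 next round, worth 0.56 × 43.6 = 24.416 now, so the publisher offers 24.416, keeping 55.584.
Round 2 (the author proposes): the publisher can get 55.584 next round, worth 0.56 × 55.584 = 31.12704 now; the author offers that and keeps 48.87296.
Round 1 (the publisher proposes): the author can get 48.87296 next round, worth 0.56 × 48.87296 = 27.3688576 now. The publisher offers 27.3688576 and keeps 80 − 27.3688576 = 52.6311424.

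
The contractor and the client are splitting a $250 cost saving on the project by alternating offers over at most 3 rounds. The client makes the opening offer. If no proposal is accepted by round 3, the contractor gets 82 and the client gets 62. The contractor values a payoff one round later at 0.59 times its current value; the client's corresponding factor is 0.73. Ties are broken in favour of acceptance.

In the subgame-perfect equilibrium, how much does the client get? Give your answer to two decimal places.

174.86

Work backward from the last round.
Round 3 (the client proposes): the contractor gets 82 if talks fail, so the client offers 82 and keeps 168.
Round 2 (the contractor proposes): the client can get 168 next round, worth 0.73 × 168 = 122.64 now; the contractor offers that and keeps 127.36.
Round 1 (the client proposes): the contractor can get 127.36 next round, worth 0.59 × 127.36 = 75.1424 now, so the client offers 75.1424, keeping 174.8576.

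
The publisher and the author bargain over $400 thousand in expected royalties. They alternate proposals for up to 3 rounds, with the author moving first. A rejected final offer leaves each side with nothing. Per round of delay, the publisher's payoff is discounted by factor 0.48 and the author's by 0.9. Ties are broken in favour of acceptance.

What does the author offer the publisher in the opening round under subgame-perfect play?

19.2

Round 3 (the author proposes): the publisher will accept anything ≥ 0, so the author offers 0 and keeps 400.
Round 2 (the publisher proposes): the author can get 400 next round, worth 0.9 × 400 = 360 now. The publisher offers 360 and keeps 400 − 360 = 40.
Round 1 (the author proposes): the publisher can get 40 next round, worth 0.48 × 40 = 19.2 now, so the author offers 19.2, keeping 380.8.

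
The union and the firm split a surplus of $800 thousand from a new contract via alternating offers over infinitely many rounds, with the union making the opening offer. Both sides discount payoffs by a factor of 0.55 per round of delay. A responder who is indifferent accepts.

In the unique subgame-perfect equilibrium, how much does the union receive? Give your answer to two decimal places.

When the union proposes, the firm accepts any offer worth at least 0.55 times what the firm would get by proposing next round; and vice versa.
This gives x = 800 − 0.55y and y = 800 − 0.55x, where x and y are each side's share when it proposes.
Hence (1 − 0.55·0.55)x = 800(1 − 0.55), i.e. 0.6975·x = 360.
x ≈ 516.1290; the firm's share is 800 − x ≈ 283.8710.

516.13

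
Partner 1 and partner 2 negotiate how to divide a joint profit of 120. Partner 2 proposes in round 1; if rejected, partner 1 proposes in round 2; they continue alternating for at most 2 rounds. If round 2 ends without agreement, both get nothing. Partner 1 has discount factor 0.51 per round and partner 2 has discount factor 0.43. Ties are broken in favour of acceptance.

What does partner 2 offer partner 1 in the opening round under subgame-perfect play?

61.2

Solve by backward induction from round 2.
Round 2 (partner 1 proposes): partner 2 will accept anything ≥ 0, so partner 1 offers 0 and keeps 120.
Round 1 (partner 2 proposes): partner 1 can get 120 next round, worth 0.51 × 120 = 61.2 now, so partner 2 offers 61.2, keeping 58.8.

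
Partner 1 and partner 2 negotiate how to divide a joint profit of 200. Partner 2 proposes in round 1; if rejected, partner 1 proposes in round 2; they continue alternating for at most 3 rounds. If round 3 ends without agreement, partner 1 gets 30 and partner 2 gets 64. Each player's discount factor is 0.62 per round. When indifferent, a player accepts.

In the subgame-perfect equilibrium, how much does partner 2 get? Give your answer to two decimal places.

Round 3 (partner 2 proposes): partner 1 gets 30 if talks fail, so partner 2 offers 30 and keeps 170.
Round 2 (partner 1 proposes): partner 2 can get 170 next round, worth 0.62 × 170 = 105.4 now, so partner 1 offers 105.4, keeping 94.6.
Round 1 (partner 2 proposes): partner 1 can get 94.6 next round, worth 0.62 × 94.6 = 58.652 now. Partner 2 offers 58.652 and keeps 200 − 58.652 = 141.348.

141.35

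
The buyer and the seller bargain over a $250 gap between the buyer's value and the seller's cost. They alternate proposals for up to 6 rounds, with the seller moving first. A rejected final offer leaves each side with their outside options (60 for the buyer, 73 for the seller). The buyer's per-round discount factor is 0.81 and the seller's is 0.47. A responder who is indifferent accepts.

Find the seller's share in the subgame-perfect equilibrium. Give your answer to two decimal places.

Round 6 (the buyer proposes): the seller gets 73 if talks fail, so the buyer offers 73 and keeps 177.
Round 5 (the seller proposes): the buyer can get 177 next round, worth 0.81 × 177 = 143.37 now. The seller offers 143.37 and keeps 250 − 143.37 = 106.63.
Round 4 (the buyer proposes): the seller can get 106.63 next round, worth 0.47 × 106.63 = 50.1161 now, so the buyer offers 50.1161, keeping 199.8839.
Round 3 (the seller proposes): the buyer can get 199.8839 next round, worth 0.81 × 199.8839 = 161.905959 now. The seller offers 161.905959 and keeps 250 − 161.905959 = 88.094041.
Round 2 (the buyer proposes): the seller can get 88.094041 next round, worth 0.47 × 88.094041 = 41.40419927 now. The buyer offers 41.40419927 and keeps 250 − 41.40419927 = 208.59580073.
Round 1 (the seller proposes): the buyer can get 208.59580073 next round, worth 0.81 × 208.59580073 = 168.9625985913 now. The seller offers 168.9625985913 and keeps 250 − 168.9625985913 = 81.0374014087.

81.04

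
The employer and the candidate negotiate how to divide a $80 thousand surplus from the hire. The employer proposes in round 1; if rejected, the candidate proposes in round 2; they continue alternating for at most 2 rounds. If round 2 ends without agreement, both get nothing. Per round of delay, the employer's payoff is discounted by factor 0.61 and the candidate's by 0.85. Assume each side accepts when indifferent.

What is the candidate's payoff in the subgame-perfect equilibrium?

Solve by backward induction from round 2.
Round 2 (the candidate proposes): rejection yields 0 for the employer; the candidate offers 0 and keeps 80.
Round 1 (the employer proposes): the candidate can get 80 next round, worth 0.85 × 80 = 68 now; the employer offers that and keeps 12.

68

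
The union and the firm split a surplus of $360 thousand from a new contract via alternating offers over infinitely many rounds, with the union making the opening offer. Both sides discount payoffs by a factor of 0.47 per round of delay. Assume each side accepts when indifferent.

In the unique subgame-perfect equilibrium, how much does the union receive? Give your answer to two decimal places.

When the union proposes, the firm accepts any offer worth at least 0.47 times what the firm would get by proposing next round; and vice versa.
This gives x = 360 − 0.47y and y = 360 − 0.47x, where x and y are each side's share when it proposes.
Hence (1 − 0.47·0.47)x = 360(1 − 0.47), i.e. 0.7791·x = 190.8.
x ≈ 244.8980; the firm's share is 360 − x ≈ 115.1020.

244.90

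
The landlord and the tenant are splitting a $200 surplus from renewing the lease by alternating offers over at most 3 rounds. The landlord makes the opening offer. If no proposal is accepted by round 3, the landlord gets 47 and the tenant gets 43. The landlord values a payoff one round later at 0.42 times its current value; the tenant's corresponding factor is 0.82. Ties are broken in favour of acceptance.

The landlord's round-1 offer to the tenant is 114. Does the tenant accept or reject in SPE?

Accept

Round 3 (the landlord proposes): the tenant gets 43 if talks fail, so the landlord offers 43 and keeps 157.
Round 2 (the tenant proposes): the landlord can get 157 next round, worth 0.42 × 157 = 65.94 now; the tenant offers that and keeps 134.06.
So by rejecting in round 1, the tenant gets 134.06 next round, worth 0.82 × 134.06 = 109.9292 now.
Offer 114 ≥ 109.9292, so the tenant accepts.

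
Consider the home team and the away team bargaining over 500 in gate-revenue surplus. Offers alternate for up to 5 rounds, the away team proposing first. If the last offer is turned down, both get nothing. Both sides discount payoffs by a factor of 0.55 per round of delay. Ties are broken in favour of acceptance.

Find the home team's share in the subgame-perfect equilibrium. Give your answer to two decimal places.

161.18

By backward induction:
Round 5 (the away team proposes): the home team will accept anything ≥ 0, so the away team offers 0 and keeps 500.
Round 4 (the home team proposes): the away team can get 500 next round, worth 0.55 × 500 = 275 now; the home team offers that and keeps 225.
Round 3 (the away team proposes): the home team can get 225 next round, worth 0.55 × 225 = 123.75 now; the away team offers that and keeps 376.25.
Round 2 (the home team proposes): the away team can get 376.25 next round, worth 0.55 × 376.25 = 206.9375 now; the home team offers that and keeps 293.0625.
Round 1 (the away team proposes): the home team can get 293.0625 next round, worth 0.55 × 293.0625 = 161.184375 now, so the away team offers 161.184375, keeping 338.815625.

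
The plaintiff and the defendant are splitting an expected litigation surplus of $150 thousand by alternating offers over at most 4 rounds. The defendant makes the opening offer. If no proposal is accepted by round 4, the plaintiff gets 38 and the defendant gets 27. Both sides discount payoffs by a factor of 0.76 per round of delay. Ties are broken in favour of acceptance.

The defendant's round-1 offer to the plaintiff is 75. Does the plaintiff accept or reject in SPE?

Work out the plaintiff's continuation value if the offer is rejected.
Round 4 (the plaintiff proposes): the defendant gets 27 if talks fail, so the plaintiff offers 27 and keeps 123.
Round 3 (the defendant proposes): the plaintiff can get 123 next round, worth 0.76 × 123 = 93.48 now; the defendant offers that and keeps 56.52.
Round 2 (the plaintiff proposes): the defendant can get 56.52 next round, worth 0.76 × 56.52 = 42.9552 now. The plaintiff offers 42.9552 and keeps 150 − 42.9552 = 107.0448.
So by rejecting in round 1, the plaintiff gets 107.0448 next round, worth 0.76 × 107.0448 = 81.354048 now.
Offer 75 < 81.354048, so the plaintiff rejects.

Reject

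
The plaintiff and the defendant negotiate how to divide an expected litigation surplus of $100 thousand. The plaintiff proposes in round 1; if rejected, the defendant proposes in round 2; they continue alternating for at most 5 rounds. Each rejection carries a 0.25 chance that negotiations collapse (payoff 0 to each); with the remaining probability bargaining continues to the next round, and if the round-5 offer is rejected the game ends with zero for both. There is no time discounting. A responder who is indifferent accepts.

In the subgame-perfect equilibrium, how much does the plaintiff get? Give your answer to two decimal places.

By backward induction:
Round 5 (the plaintiff proposes): the defendant will accept anything ≥ 0, so the plaintiff offers 0 and keeps 100.
Round 4 (the defendant proposes): rejecting gives the plaintiff an expected 0.75 × 100 = 75. The defendant offers 75 and keeps 100 − 75 = 25.
Round 3 (the plaintiff proposes): rejecting gives the defendant an expected 0.75 × 25 = 18.75, so the plaintiff offers 18.75, keeping 81.25.
Round 2 (the defendant proposes): rejecting gives the plaintiff an expected 0.75 × 81.25 = 60.9375; the defendant offers that and keeps 39.0625.
Round 1 (the plaintiff proposes): rejecting gives the defendant an expected 0.75 × 39.0625 = 29.296875, so the plaintiff offers 29.296875, keeping 70.703125.

70.70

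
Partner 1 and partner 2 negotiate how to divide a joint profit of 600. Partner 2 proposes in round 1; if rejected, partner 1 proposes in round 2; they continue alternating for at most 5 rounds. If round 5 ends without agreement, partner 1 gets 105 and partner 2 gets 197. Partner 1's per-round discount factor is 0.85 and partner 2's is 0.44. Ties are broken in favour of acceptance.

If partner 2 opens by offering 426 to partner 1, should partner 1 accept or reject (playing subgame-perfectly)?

Accept

Round 5 (partner 2 proposes): partner 1 gets 105 if talks fail, so partner 2 offers 105 and keeps 495.
Round 4 (partner 1 proposes): partner 2 can get 495 next round, worth 0.44 × 495 = 217.8 now. Partner 1 offers 217.8 and keeps 600 − 217.8 = 382.2.
Round 3 (partner 2 proposes): partner 1 can get 382.2 next round, worth 0.85 × 382.2 = 324.87 now. Partner 2 offers 324.87 and keeps 600 − 324.87 = 275.13.
Round 2 (partner 1 proposes): partner 2 can get 275.13 next round, worth 0.44 × 275.13 = 121.0572 now, so partner 1 offers 121.0572, keeping 478.9428.
So by rejecting in round 1, partner 1 gets 478.9428 next round, worth 0.85 × 478.9428 = 407.10138 now.
Offer 426 ≥ 407.10138, so partner 1 accepts.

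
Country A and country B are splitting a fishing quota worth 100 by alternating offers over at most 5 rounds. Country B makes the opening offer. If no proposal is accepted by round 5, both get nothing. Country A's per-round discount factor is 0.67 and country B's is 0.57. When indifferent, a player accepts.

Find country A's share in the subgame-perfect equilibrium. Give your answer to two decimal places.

39.81

Round 5 (country B proposes): country A will accept anything ≥ 0, so country B offers 0 and keeps 100.
Round 4 (country A proposes): country B can get 100 next round, worth 0.57 × 100 = 57 now. Country A offers 57 and keeps 100 − 57 = 43.
Round 3 (country B proposes): country A can get 43 next round, worth 0.67 × 43 = 28.81 now, so country B offers 28.81, keeping 71.19.
Round 2 (country A proposes): country B can get 71.19 next round, worth 0.57 × 71.19 = 40.5783 now, so country A offers 40.5783, keeping 59.4217.
Round 1 (country B proposes): country A can get 59.4217 next round, worth 0.67 × 59.4217 = 39.812539 now; country B offers that and keeps 60.187461.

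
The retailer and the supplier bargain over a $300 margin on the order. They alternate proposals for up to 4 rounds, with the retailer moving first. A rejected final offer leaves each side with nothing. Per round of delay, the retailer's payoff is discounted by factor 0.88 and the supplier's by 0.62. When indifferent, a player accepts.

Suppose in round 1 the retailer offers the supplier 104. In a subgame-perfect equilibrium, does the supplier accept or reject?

Round 4 (the supplier proposes): the retailer will accept anything ≥ 0, so the supplier offers 0 and keeps 300.
Round 3 (the retailer proposes): the supplier can get 300 next round, worth 0.62 × 300 = 186 now; the retailer offers that and keeps 114.
Round 2 (the supplier proposes): the retailer can get 114 next round, worth 0.88 × 114 = 100.32 now; the supplier offers that and keeps 199.68.
So by rejecting in round 1, the supplier gets 199.68 next round, worth 0.62 × 199.68 = 123.8016 now.
Offer 104 < 123.8016, so the supplier rejects.

Reject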